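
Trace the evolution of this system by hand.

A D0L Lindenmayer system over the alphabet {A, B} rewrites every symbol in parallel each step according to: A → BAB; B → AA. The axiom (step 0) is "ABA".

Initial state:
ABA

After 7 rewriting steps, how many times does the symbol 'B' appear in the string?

984

[0] ABA
[1] BABAABAB
[2] AABABAABABBABAABABAA
[3] BABBABAABABAABABBABAABABAAAABABAABABBABAABABAABABBAB
[4] AABABAAAABABAABABBABAABABAABABBABAABABAAAABABAABABBABAABAB…BABAABABBABAABABAAAABABAABABBABAABABAABABBABAABABAAAABABAA  (len 132)
[5] BABBABAABABAABABBABBABBABAABABAABABBABAABABAAAABABAABABBAB…BABBABAABABAAAABABAABABBABAABABAABABBABBABBABAABABAABABBAB  (len 340)
[6] AABABAAAABABAABABBABAABABAABABBABAABABAAAABABAAAABABAAAABA…ABAAAABABAAAABABAAAABABAABABBABAABABAABABBABAABABAAAABABAA  (len 868)
[7] BABBABAABABAABABBABBABBABAABABAABABBABAABABAAAABABAABABBAB…BABBABAABABAAAABABAABABBABAABABAABABBABBABBABAABABAABABBAB  (len 2228)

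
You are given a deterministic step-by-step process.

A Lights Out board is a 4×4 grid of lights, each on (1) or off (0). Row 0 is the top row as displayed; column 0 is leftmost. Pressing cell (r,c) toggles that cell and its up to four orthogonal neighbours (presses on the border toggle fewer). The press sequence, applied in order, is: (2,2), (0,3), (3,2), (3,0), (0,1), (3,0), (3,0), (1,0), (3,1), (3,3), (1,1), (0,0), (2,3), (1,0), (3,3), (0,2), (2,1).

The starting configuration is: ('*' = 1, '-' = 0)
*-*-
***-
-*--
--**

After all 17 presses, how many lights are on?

4

[0] *-*-
***-
-*--
--**
[1] *-*-
**--
--**
---*
[2] *--*
**-*
--**
---*
[3] *--*
**-*
---*
-**-
[4] *--*
**-*
*--*
*-*-
[5] -***
*--*
*--*
*-*-
[6] -***
*--*
---*
-**-
[7] -***
*--*
*--*
*-*-
[8] ****
-*-*
---*
*-*-
[9] ****
-*-*
-*-*
-*--
[10] ****
-*-*
-*--
-***
[11] *-**
*-**
----
-***
[12] -***
--**
----
-***
[13] -***
--*-
--**
-**-
[14] ****
***-
*-**
-**-
[15] ****
***-
*-*-
-*-*
[16] *---
**--
*-*-
-*-*
[17] *---
*---
-*--
---*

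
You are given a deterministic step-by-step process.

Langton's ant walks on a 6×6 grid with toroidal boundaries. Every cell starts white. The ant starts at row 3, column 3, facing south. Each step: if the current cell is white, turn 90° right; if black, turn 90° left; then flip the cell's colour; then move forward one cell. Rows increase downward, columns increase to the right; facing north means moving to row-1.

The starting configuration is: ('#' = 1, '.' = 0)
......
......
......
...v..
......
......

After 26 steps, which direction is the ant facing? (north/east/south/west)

[0] ......
......
......
...v..
......
......
[1] ......
......
......
..<#..
......
......
[2] ......
......
..^...
..##..
......
......
[3] ......
......
..#>..
..##..
......
......
[4] ......
......
..##..
..#v..
......
......
[5] ......
......
..##..
..#.>.
......
......
[6] ......
......
..##..
..#.#.
....v.
......
[7] ......
......
..##..
..#.#.
...<#.
......
[8] ......
......
..##..
..#^#.
...##.
......
[9] ......
......
..##..
..##>.
...##.
......
[10] ......
......
..##^.
..##..
...##.
......
[11] ......
......
..###>
..##..
...##.
......
[12] ......
......
..####
..##.v
...##.
......
[13] ......
......
..####
..##<#
...##.
......
[14] ......
......
..##^#
..####
...##.
......
[15] ......
......
..#<.#
..####
...##.
......
[16] ......
......
..#..#
..#v##
...##.
......
[17] ......
......
..#..#
..#.>#
...##.
......
[18] ......
......
..#.^#
..#..#
...##.
......
[19] ......
......
..#.#>
..#..#
...##.
......
[20] ......
.....^
..#.#.
..#..#
...##.
......
[21] ......
>....#
..#.#.
..#..#
...##.
......
[22] ......
#....#
v.#.#.
..#..#
...##.
......
[23] ......
#....#
#.#.#<
..#..#
...##.
......
[24] ......
#....^
#.#.##
..#..#
...##.
......
[25] ......
#...<.
#.#.##
..#..#
...##.
......
[26] ....^.
#...#.
#.#.##
..#..#
...##.
......

north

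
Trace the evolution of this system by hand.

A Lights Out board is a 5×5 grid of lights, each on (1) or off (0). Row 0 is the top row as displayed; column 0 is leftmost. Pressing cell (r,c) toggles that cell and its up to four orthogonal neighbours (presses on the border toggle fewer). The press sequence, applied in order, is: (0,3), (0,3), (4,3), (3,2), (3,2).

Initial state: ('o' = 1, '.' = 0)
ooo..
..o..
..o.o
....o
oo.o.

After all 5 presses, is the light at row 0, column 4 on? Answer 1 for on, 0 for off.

0

t=0: ooo..
..o..
..o.o
....o
oo.o.
t=1: oo.oo
..oo.
..o.o
....o
oo.o.
t=2: ooo..
..o..
..o.o
....o
oo.o.
t=3: ooo..
..o..
..o.o
...oo
ooo.o
t=4: ooo..
..o..
....o
.oo.o
oo..o
t=5: ooo..
..o..
..o.o
...oo
ooo.o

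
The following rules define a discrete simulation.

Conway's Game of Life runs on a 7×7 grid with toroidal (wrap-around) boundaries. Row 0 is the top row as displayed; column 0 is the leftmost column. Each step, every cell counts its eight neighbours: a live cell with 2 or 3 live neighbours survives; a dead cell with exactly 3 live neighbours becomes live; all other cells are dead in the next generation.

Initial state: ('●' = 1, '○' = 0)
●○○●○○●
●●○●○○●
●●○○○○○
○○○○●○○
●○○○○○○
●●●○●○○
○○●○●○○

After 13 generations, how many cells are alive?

[0] ●○○●○○●
●●○●○○●
●●○○○○○
○○○○●○○
●○○○○○○
●●●○●○○
○○●○●○○
[1] ○○○●●●●
○○○○○○○
○●●○○○●
●●○○○○○
●○○●○○○
●○●○○○○
○○●○●●●
[2] ○○○●○○●
●○●●●○●
○●●○○○○
○○○○○○●
●○●○○○●
●○●○●●○
●●●○○○○
[3] ○○○○●●●
●○○○●●●
○●●○○●●
○○●○○○●
●○○●○○○
○○●○○●○
●○●○●●○
[4] ○●○○○○○
○●○●○○○
○●●●●○○
○○●●○●●
○●●●○○●
○○●○○●○
○●○○○○○
[5] ●●○○○○○
●●○●●○○
●●○○○●○
○○○○○●●
●●○○○○●
●○○●○○○
○●●○○○○
[6] ○○○●○○○
○○○○●○○
○●●○○●○
○○○○○●○
○●○○○●○
○○○○○○●
○○●○○○○
[7] ○○○●○○○
○○●●●○○
○○○○●●○
○●●○●●●
○○○○○●●
○○○○○○○
○○○○○○○
[8] ○○●●●○○
○○●○○●○
○●○○○○●
●○○●○○○
●○○○●○●
○○○○○○○
○○○○○○○
[9] ○○●●●○○
○●●○●●○
●●●○○○●
○●○○○●○
●○○○○○●
○○○○○○○
○○○●○○○
[10] ○●○○○●○
○○○○●●●
○○○●●○●
○○●○○●○
●○○○○○●
○○○○○○○
○○●●●○○
[11] ○○●○○○●
●○○●○○●
○○○●○○●
●○○●●●○
○○○○○○●
○○○●○○○
○○●●●○○
[12] ●●●○●●●
●○●●○●●
○○●●○○○
●○○●●●○
○○○●○●●
○○●●●○○
○○●○●○○
[13] ○○○○○○○
○○○○○○○
●○○○○○○
○○○○○●○
○○○○○○●
○○●○○○○
●○○○○○●

6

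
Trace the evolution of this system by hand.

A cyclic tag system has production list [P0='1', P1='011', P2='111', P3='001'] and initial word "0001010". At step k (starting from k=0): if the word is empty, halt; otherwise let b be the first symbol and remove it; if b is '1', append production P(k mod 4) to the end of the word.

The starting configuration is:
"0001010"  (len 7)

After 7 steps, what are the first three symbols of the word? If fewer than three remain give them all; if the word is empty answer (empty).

gen 0: "0001010"  (len 7)
gen 1: "001010"  (len 6)
gen 2: "01010"  (len 5)
gen 3: "1010"  (len 4)
gen 4: "010001"  (len 6)
gen 5: "10001"  (len 5)
gen 6: "0001011"  (len 7)
gen 7: "001011"  (len 6)

001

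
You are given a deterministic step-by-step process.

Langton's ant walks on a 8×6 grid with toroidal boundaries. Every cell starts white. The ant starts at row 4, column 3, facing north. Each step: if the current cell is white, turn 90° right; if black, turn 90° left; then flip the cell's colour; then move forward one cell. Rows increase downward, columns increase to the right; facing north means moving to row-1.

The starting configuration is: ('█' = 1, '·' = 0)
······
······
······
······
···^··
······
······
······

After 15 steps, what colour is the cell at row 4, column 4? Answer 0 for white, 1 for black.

1

[0] ······
······
······
······
···^··
······
······
······
[1] ······
······
······
······
···█>·
······
······
······
[2] ······
······
······
······
···██·
····v·
······
······
[3] ······
······
······
······
···██·
···<█·
······
······
[4] ······
······
······
······
···^█·
···██·
······
······
[5] ······
······
······
······
··<·█·
···██·
······
······
[6] ······
······
······
··^···
··█·█·
···██·
······
······
[7] ······
······
······
··█>··
··█·█·
···██·
······
······
[8] ······
······
······
··██··
··█v█·
···██·
······
······
[9] ······
······
······
··██··
··<██·
···██·
······
······
[10] ······
······
······
··██··
···██·
··v██·
······
······
[11] ······
······
······
··██··
···██·
·<███·
······
······
[12] ······
······
······
··██··
·^·██·
·████·
······
······
[13] ······
······
······
··██··
·█>██·
·████·
······
······
[14] ······
······
······
··██··
·████·
·█v██·
······
······
[15] ······
······
······
··██··
·████·
·█·>█·
······
······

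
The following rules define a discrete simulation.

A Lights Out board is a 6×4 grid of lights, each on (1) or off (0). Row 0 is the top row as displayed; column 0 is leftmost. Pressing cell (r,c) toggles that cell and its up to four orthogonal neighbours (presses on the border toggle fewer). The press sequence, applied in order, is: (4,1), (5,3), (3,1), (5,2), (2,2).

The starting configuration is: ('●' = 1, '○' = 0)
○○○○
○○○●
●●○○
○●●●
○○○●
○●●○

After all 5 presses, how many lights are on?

step 0: ○○○○
○○○●
●●○○
○●●●
○○○●
○●●○
step 1: ○○○○
○○○●
●●○○
○○●●
●●●●
○○●○
step 2: ○○○○
○○○●
●●○○
○○●●
●●●○
○○○●
step 3: ○○○○
○○○●
●○○○
●●○●
●○●○
○○○●
step 4: ○○○○
○○○●
●○○○
●●○●
●○○○
○●●○
step 5: ○○○○
○○●●
●●●●
●●●●
●○○○
○●●○

13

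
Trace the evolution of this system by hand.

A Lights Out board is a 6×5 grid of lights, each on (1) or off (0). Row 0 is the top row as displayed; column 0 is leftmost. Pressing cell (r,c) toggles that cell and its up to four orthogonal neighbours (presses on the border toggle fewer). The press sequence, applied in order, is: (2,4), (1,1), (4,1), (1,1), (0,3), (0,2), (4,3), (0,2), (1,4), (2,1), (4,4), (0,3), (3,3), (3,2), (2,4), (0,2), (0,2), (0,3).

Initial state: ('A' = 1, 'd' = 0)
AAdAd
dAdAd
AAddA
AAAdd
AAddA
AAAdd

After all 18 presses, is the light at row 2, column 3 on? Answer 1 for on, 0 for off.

1

k=0  AAdAd
dAdAd
AAddA
AAAdd
AAddA
AAAdd
k=1  AAdAd
dAdAA
AAdAd
AAAdA
AAddA
AAAdd
k=2  AddAd
AdAAA
AddAd
AAAdA
AAddA
AAAdd
k=3  AddAd
AdAAA
AddAd
AdAdA
ddAdA
AdAdd
k=4  AAdAd
dAdAA
AAdAd
AdAdA
ddAdA
AdAdd
k=5  AAAdA
dAddA
AAdAd
AdAdA
ddAdA
AdAdd
k=6  AddAA
dAAdA
AAdAd
AdAdA
ddAdA
AdAdd
k=7  AddAA
dAAdA
AAdAd
AdAAA
dddAd
AdAAd
k=8  AAAdA
dAddA
AAdAd
AdAAA
dddAd
AdAAd
k=9  AAAdd
dAdAd
AAdAA
AdAAA
dddAd
AdAAd
k=10  AAAdd
dddAd
ddAAA
AAAAA
dddAd
AdAAd
k=11  AAAdd
dddAd
ddAAA
AAAAd
ddddA
AdAAA
k=12  AAdAA
ddddd
ddAAA
AAAAd
ddddA
AdAAA
k=13  AAdAA
ddddd
ddAdA
AAddA
dddAA
AdAAA
k=14  AAdAA
ddddd
ddddA
AdAAA
ddAAA
AdAAA
k=15  AAdAA
ddddA
dddAd
AdAAd
ddAAA
AdAAA
k=16  AdAdA
ddAdA
dddAd
AdAAd
ddAAA
AdAAA
k=17  AAdAA
ddddA
dddAd
AdAAd
ddAAA
AdAAA
k=18  AAAdd
dddAA
dddAd
AdAAd
ddAAA
AdAAA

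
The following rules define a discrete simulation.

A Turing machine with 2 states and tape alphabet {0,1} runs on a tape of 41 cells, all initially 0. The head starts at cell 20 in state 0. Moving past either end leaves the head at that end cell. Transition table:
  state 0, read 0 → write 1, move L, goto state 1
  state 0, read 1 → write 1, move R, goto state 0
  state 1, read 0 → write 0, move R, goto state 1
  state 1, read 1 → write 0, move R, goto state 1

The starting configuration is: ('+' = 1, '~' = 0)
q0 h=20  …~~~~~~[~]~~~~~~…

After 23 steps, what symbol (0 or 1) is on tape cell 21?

k=0  q0 h=20  …~~~~~~[~]~~~~~~…
k=1  q1 h=19  …~~~~~~[~]+~~~~~…
k=2  q1 h=20  …~~~~~~[+]~~~~~~…
k=3  q1 h=21  …~~~~~~[~]~~~~~~…
k=4  q1 h=22  …~~~~~~[~]~~~~~~…
k=5  q1 h=23  …~~~~~~[~]~~~~~~…
k=6  q1 h=24  …~~~~~~[~]~~~~~~…
k=7  q1 h=25  …~~~~~~[~]~~~~~~…
k=8  q1 h=26  …~~~~~~[~]~~~~~~…
k=9  q1 h=27  …~~~~~~[~]~~~~~~…
k=10  q1 h=28  …~~~~~~[~]~~~~~~…
k=11  q1 h=29  …~~~~~~[~]~~~~~~…
k=12  q1 h=30  …~~~~~~[~]~~~~~~…
k=13  q1 h=31  …~~~~~~[~]~~~~~~…
k=14  q1 h=32  …~~~~~~[~]~~~~~~…
k=15  q1 h=33  …~~~~~~[~]~~~~~~…
k=16  q1 h=34  …~~~~~~[~]~~~~~~|
k=17  q1 h=35  …~~~~~~[~]~~~~~|
k=18  q1 h=36  …~~~~~~[~]~~~~|
k=19  q1 h=37  …~~~~~~[~]~~~|
k=20  q1 h=38  …~~~~~~[~]~~|
k=21  q1 h=39  …~~~~~~[~]~|
k=22  q1 h=40  …~~~~~~[~]|
k=23  q1 h=40  …~~~~~~[~]|

0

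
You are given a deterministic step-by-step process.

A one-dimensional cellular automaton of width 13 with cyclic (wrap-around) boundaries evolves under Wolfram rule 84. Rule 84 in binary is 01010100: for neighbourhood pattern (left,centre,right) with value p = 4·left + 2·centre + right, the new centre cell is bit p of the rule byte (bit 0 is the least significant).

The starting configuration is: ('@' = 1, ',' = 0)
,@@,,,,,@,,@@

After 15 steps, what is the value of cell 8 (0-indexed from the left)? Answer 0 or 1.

1

0) ,@@,,,,,@,,@@
1) ,,@@,,,,@@,,@
2) @,,@@,,,,@@,@
3) @@,,@@,,,,@,,
4) ,@@,,@@,,,@@,
5) ,,@@,,@@,,,@@
6) @,,@@,,@@,,,@
7) @@,,@@,,@@,,,
8) ,@@,,@@,,@@,,
9) ,,@@,,@@,,@@,
10) ,,,@@,,@@,,@@
11) @,,,@@,,@@,,@
12) @@,,,@@,,@@,,
13) ,@@,,,@@,,@@,
14) ,,@@,,,@@,,@@
15) @,,@@,,,@@,,@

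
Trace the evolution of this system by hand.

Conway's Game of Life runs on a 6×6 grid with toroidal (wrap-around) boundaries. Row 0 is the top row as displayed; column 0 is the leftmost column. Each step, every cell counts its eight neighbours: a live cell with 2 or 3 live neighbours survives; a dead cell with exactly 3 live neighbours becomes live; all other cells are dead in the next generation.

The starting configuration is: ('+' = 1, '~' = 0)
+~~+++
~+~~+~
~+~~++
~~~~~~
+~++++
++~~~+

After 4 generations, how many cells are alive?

[0] +~~+++
~+~~+~
~+~~++
~~~~~~
+~++++
++~~~+
[1] ~~++~~
~++~~~
+~~~++
~++~~~
~~+++~
~~~~~~
[2] ~+++~~
+++~++
+~~+~+
+++~~~
~+++~~
~~~~+~
[3] ~~~~~~
~~~~~~
~~~+~~
~~~~++
+~~+~~
~~~~+~
[4] ~~~~~~
~~~~~~
~~~~+~
~~~+++
~~~+~~
~~~~~~

5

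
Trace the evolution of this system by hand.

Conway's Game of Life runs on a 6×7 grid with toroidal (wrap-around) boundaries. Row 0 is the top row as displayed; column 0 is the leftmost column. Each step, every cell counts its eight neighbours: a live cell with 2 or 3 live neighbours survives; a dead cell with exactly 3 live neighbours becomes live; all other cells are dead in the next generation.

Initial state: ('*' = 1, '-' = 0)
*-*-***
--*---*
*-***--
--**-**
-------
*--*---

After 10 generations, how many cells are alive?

15

0) *-*-***
--*---*
*-***--
--**-**
-------
*--*---
1) *-*-**-
--*----
*---*--
-**--**
--***-*
**-***-
2) *-*--*-
----***
*-**-**
-**---*
-------
*------
3) **--**-
--*----
--**---
-***-**
**-----
-*----*
4) ***--**
--*-*--
----*--
---**-*
-----*-
--*--**
5) *-*-*--
*-*-*-*
----*--
---**--
---*---
--*-*--
6) *-*-*-*
*---*-*
----*--
---**--
--*----
-**-*--
7) --*-*-*
**--*-*
----*--
---**--
-**-*--
*-*--*-
8) --*-*--
**--*-*
*---*--
--*-**-
-**-**-
*-*-***
9) --*-*--
**--*-*
*---*--
--*---*
*-*----
*-*---*
10) --*----
**--*-*
---*---
*--*--*
*-**---
*-*---*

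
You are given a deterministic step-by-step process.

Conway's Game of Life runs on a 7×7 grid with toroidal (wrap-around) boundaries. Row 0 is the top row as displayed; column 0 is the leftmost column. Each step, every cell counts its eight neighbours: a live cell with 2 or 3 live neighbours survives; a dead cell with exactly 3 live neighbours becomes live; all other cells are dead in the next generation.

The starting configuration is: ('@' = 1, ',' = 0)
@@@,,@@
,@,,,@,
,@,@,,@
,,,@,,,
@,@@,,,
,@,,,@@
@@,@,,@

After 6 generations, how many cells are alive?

0) @@@,,@@
,@,,,@,
,@,@,,@
,,,@,,,
@,@@,,,
,@,,,@@
@@,@,,@
1) ,,,,@@,
,,,,@@,
@,,,@,,
@@,@@,,
@@@@@,@
,,,@@@,
,,,,@,,
2) ,,,@,,,
,,,@,,@
@@,,,,@
,,,,,,,
,,,,,,@
@@,,,,@
,,,,,,,
3) ,,,,,,,
,,@,,,@
@,,,,,@
,,,,,,@
,,,,,,@
@,,,,,@
@,,,,,,
4) ,,,,,,,
@,,,,,@
@,,,,@@
,,,,,@@
,,,,,@@
@,,,,,@
@,,,,,@
5) ,,,,,,,
@,,,,@,
,,,,,,,
,,,,@,,
,,,,,,,
,,,,,,,
@,,,,,@
6) @,,,,,,
,,,,,,,
,,,,,,,
,,,,,,,
,,,,,,,
,,,,,,,
,,,,,,,

1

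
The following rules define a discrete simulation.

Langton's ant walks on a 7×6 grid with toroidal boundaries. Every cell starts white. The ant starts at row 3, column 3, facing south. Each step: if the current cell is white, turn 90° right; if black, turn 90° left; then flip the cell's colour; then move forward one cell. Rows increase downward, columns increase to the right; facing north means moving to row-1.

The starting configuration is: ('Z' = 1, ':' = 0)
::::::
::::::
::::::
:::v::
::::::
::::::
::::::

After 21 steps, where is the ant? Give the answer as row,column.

1,0

gen 0: ::::::
::::::
::::::
:::v::
::::::
::::::
::::::
gen 1: ::::::
::::::
::::::
::<Z::
::::::
::::::
::::::
gen 2: ::::::
::::::
::^:::
::ZZ::
::::::
::::::
::::::
gen 3: ::::::
::::::
::Z>::
::ZZ::
::::::
::::::
::::::
gen 4: ::::::
::::::
::ZZ::
::Zv::
::::::
::::::
::::::
gen 5: ::::::
::::::
::ZZ::
::Z:>:
::::::
::::::
::::::
gen 6: ::::::
::::::
::ZZ::
::Z:Z:
::::v:
::::::
::::::
gen 7: ::::::
::::::
::ZZ::
::Z:Z:
:::<Z:
::::::
::::::
gen 8: ::::::
::::::
::ZZ::
::Z^Z:
:::ZZ:
::::::
::::::
gen 9: ::::::
::::::
::ZZ::
::ZZ>:
:::ZZ:
::::::
::::::
gen 10: ::::::
::::::
::ZZ^:
::ZZ::
:::ZZ:
::::::
::::::
gen 11: ::::::
::::::
::ZZZ>
::ZZ::
:::ZZ:
::::::
::::::
gen 12: ::::::
::::::
::ZZZZ
::ZZ:v
:::ZZ:
::::::
::::::
gen 13: ::::::
::::::
::ZZZZ
::ZZ<Z
:::ZZ:
::::::
::::::
gen 14: ::::::
::::::
::ZZ^Z
::ZZZZ
:::ZZ:
::::::
::::::
gen 15: ::::::
::::::
::Z<:Z
::ZZZZ
:::ZZ:
::::::
::::::
gen 16: ::::::
::::::
::Z::Z
::ZvZZ
:::ZZ:
::::::
::::::
gen 17: ::::::
::::::
::Z::Z
::Z:>Z
:::ZZ:
::::::
::::::
gen 18: ::::::
::::::
::Z:^Z
::Z::Z
:::ZZ:
::::::
::::::
gen 19: ::::::
::::::
::Z:Z>
::Z::Z
:::ZZ:
::::::
::::::
gen 20: ::::::
:::::^
::Z:Z:
::Z::Z
:::ZZ:
::::::
::::::
gen 21: ::::::
>::::Z
::Z:Z:
::Z::Z
:::ZZ:
::::::
::::::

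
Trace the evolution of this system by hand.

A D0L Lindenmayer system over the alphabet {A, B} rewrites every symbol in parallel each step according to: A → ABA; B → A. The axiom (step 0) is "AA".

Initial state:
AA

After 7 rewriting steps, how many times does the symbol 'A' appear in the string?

816

t=0: AA
t=1: ABAABA
t=2: ABAAABAABAAABA
t=3: ABAAABAABAABAAABAABAAABAABAABAAABA
t=4: ABAAABAABAABAAABAABAAABAABAAABAABAABAAABAABAAABAABAABAAABAABAAABAABAAABAABAABAAABA
t=5: ABAAABAABAABAAABAABAAABAABAAABAABAABAAABAABAAABAABAABAAABA…ABAAABAABAABAAABAABAAABAABAABAAABAABAAABAABAAABAABAABAAABA  (len 198)
t=6: ABAAABAABAABAAABAABAAABAABAAABAABAABAAABAABAAABAABAABAAABA…ABAAABAABAABAAABAABAAABAABAABAAABAABAAABAABAAABAABAABAAABA  (len 478)
t=7: ABAAABAABAABAAABAABAAABAABAAABAABAABAAABAABAAABAABAABAAABA…ABAAABAABAABAAABAABAAABAABAABAAABAABAAABAABAAABAABAABAAABA  (len 1154)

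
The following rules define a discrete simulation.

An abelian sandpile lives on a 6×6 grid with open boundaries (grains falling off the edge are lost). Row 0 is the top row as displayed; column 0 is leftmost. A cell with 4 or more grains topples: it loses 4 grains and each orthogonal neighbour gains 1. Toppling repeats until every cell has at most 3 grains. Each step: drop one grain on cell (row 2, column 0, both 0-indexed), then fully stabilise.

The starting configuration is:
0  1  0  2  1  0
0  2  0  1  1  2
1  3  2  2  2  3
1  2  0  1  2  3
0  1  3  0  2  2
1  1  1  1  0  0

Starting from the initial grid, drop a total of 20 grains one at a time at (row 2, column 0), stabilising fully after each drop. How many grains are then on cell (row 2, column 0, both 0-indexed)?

3

0) 0  1  0  2  1  0
0  2  0  1  1  2
1  3  2  2  2  3
1  2  0  1  2  3
0  1  3  0  2  2
1  1  1  1  0  0
1) 0  1  0  2  1  0
0  2  0  1  1  2
2  3  2  2  2  3
1  2  0  1  2  3
0  1  3  0  2  2
1  1  1  1  0  0
2) 0  1  0  2  1  0
0  2  0  1  1  2
3  3  2  2  2  3
1  2  0  1  2  3
0  1  3  0  2  2
1  1  1  1  0  0
3) 0  1  0  2  1  0
1  3  0  1  1  2
1  0  3  2  2  3
2  3  0  1  2  3
0  1  3  0  2  2
1  1  1  1  0  0
4) 0  1  0  2  1  0
1  3  0  1  1  2
2  0  3  2  2  3
2  3  0  1  2  3
0  1  3  0  2  2
1  1  1  1  0  0
5) 0  1  0  2  1  0
1  3  0  1  1  2
3  0  3  2  2  3
2  3  0  1  2  3
0  1  3  0  2  2
1  1  1  1  0  0
6) 0  1  0  2  1  0
2  3  0  1  1  2
0  1  3  2  2  3
3  3  0  1  2  3
0  1  3  0  2  2
1  1  1  1  0  0
7) 0  1  0  2  1  0
2  3  0  1  1  2
1  1  3  2  2  3
3  3  0  1  2  3
0  1  3  0  2  2
1  1  1  1  0  0
8) 0  1  0  2  1  0
2  3  0  1  1  2
2  1  3  2  2  3
3  3  0  1  2  3
0  1  3  0  2  2
1  1  1  1  0  0
9) 0  1  0  2  1  0
2  3  0  1  1  2
3  1  3  2  2  3
3  3  0  1  2  3
0  1  3  0  2  2
1  1  1  1  0  0
10) 0  1  0  2  1  0
3  3  0  1  1  2
1  3  3  2  2  3
1  0  1  1  2  3
1  2  3  0  2  2
1  1  1  1  0  0
11) 0  1  0  2  1  0
3  3  0  1  1  2
2  3  3  2  2  3
1  0  1  1  2  3
1  2  3  0  2  2
1  1  1  1  0  0
12) 0  1  0  2  1  0
3  3  0  1  1  2
3  3  3  2  2  3
1  0  1  1  2  3
1  2  3  0  2  2
1  1  1  1  0  0
13) 1  2  0  2  1  0
1  1  2  1  1  2
2  2  0  3  2  3
2  1  2  1  2  3
1  2  3  0  2  2
1  1  1  1  0  0
14) 1  2  0  2  1  0
1  1  2  1  1  2
3  2  0  3  2  3
2  1  2  1  2  3
1  2  3  0  2  2
1  1  1  1  0  0
15) 1  2  0  2  1  0
2  1  2  1  1  2
0  3  0  3  2  3
3  1  2  1  2  3
1  2  3  0  2  2
1  1  1  1  0  0
16) 1  2  0  2  1  0
2  1  2  1  1  2
1  3  0  3  2  3
3  1  2  1  2  3
1  2  3  0  2  2
1  1  1  1  0  0
17) 1  2  0  2  1  0
2  1  2  1  1  2
2  3  0  3  2  3
3  1  2  1  2  3
1  2  3  0  2  2
1  1  1  1  0  0
18) 1  2  0  2  1  0
2  1  2  1  1  2
3  3  0  3  2  3
3  1  2  1  2  3
1  2  3  0  2  2
1  1  1  1  0  0
19) 1  2  0  2  1  0
3  2  2  1  1  2
2  0  1  3  2  3
0  3  2  1  2  3
2  2  3  0  2  2
1  1  1  1  0  0
20) 1  2  0  2  1  0
3  2  2  1  1  2
3  0  1  3  2  3
0  3  2  1  2  3
2  2  3  0  2  2
1  1  1  1  0  0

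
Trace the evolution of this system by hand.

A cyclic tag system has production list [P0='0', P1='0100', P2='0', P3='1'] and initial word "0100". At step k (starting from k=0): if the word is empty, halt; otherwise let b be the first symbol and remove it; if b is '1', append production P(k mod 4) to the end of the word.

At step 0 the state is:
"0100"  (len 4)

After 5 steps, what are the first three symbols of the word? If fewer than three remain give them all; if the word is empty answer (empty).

100

k=0  "0100"  (len 4)
k=1  "100"  (len 3)
k=2  "000100"  (len 6)
k=3  "00100"  (len 5)
k=4  "0100"  (len 4)
k=5  "100"  (len 3)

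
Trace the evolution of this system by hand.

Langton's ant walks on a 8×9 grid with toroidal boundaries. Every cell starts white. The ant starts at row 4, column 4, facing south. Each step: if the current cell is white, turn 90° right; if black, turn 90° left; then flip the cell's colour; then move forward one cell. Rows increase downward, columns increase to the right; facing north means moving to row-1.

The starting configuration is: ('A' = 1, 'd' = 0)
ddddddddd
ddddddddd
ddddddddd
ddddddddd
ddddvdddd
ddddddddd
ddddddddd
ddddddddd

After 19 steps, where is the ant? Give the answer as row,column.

t=0: ddddddddd
ddddddddd
ddddddddd
ddddddddd
ddddvdddd
ddddddddd
ddddddddd
ddddddddd
t=1: ddddddddd
ddddddddd
ddddddddd
ddddddddd
ddd<Adddd
ddddddddd
ddddddddd
ddddddddd
t=2: ddddddddd
ddddddddd
ddddddddd
ddd^ddddd
dddAAdddd
ddddddddd
ddddddddd
ddddddddd
t=3: ddddddddd
ddddddddd
ddddddddd
dddA>dddd
dddAAdddd
ddddddddd
ddddddddd
ddddddddd
t=4: ddddddddd
ddddddddd
ddddddddd
dddAAdddd
dddAvdddd
ddddddddd
ddddddddd
ddddddddd
t=5: ddddddddd
ddddddddd
ddddddddd
dddAAdddd
dddAd>ddd
ddddddddd
ddddddddd
ddddddddd
t=6: ddddddddd
ddddddddd
ddddddddd
dddAAdddd
dddAdAddd
dddddvddd
ddddddddd
ddddddddd
t=7: ddddddddd
ddddddddd
ddddddddd
dddAAdddd
dddAdAddd
dddd<Addd
ddddddddd
ddddddddd
t=8: ddddddddd
ddddddddd
ddddddddd
dddAAdddd
dddA^Addd
ddddAAddd
ddddddddd
ddddddddd
t=9: ddddddddd
ddddddddd
ddddddddd
dddAAdddd
dddAA>ddd
ddddAAddd
ddddddddd
ddddddddd
t=10: ddddddddd
ddddddddd
ddddddddd
dddAA^ddd
dddAAdddd
ddddAAddd
ddddddddd
ddddddddd
t=11: ddddddddd
ddddddddd
ddddddddd
dddAAA>dd
dddAAdddd
ddddAAddd
ddddddddd
ddddddddd
t=12: ddddddddd
ddddddddd
ddddddddd
dddAAAAdd
dddAAdvdd
ddddAAddd
ddddddddd
ddddddddd
t=13: ddddddddd
ddddddddd
ddddddddd
dddAAAAdd
dddAA<Add
ddddAAddd
ddddddddd
ddddddddd
t=14: ddddddddd
ddddddddd
ddddddddd
dddAA^Add
dddAAAAdd
ddddAAddd
ddddddddd
ddddddddd
t=15: ddddddddd
ddddddddd
ddddddddd
dddA<dAdd
dddAAAAdd
ddddAAddd
ddddddddd
ddddddddd
t=16: ddddddddd
ddddddddd
ddddddddd
dddAddAdd
dddAvAAdd
ddddAAddd
ddddddddd
ddddddddd
t=17: ddddddddd
ddddddddd
ddddddddd
dddAddAdd
dddAd>Add
ddddAAddd
ddddddddd
ddddddddd
t=18: ddddddddd
ddddddddd
ddddddddd
dddAd^Add
dddAddAdd
ddddAAddd
ddddddddd
ddddddddd
t=19: ddddddddd
ddddddddd
ddddddddd
dddAdA>dd
dddAddAdd
ddddAAddd
ddddddddd
ddddddddd

3,6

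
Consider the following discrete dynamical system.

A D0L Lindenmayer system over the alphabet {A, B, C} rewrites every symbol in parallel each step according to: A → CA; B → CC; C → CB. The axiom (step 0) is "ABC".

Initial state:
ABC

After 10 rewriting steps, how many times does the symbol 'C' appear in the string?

2047

t=0: ABC
t=1: CACCCB
t=2: CBCACBCBCBCC
t=3: CBCCCBCACBCCCBCCCBCCCBCB
t=4: CBCCCBCBCBCCCBCACBCCCBCBCBCCCBCBCBCCCBCBCBCCCBCC
t=5: CBCCCBCBCBCCCBCCCBCCCBCBCBCCCBCACBCCCBCBCBCCCBCCCBCCCBCBCBCCCBCCCBCCCBCBCBCCCBCCCBCCCBCBCBCCCBCB
t=6: CBCCCBCBCBCCCBCCCBCCCBCBCBCCCBCBCBCCCBCBCBCCCBCCCBCCCBCBCB…CBCBCCCBCCCBCCCBCBCBCCCBCBCBCCCBCBCBCCCBCCCBCCCBCBCBCCCBCC  (len 192)
t=7: CBCCCBCBCBCCCBCCCBCCCBCBCBCCCBCBCBCCCBCBCBCCCBCCCBCCCBCBCB…CBCBCCCBCCCBCCCBCBCBCCCBCBCBCCCBCBCBCCCBCCCBCCCBCBCBCCCBCB  (len 384)
t=8: CBCCCBCBCBCCCBCCCBCCCBCBCBCCCBCBCBCCCBCBCBCCCBCCCBCCCBCBCB…CBCBCCCBCCCBCCCBCBCBCCCBCBCBCCCBCBCBCCCBCCCBCCCBCBCBCCCBCC  (len 768)
t=9: CBCCCBCBCBCCCBCCCBCCCBCBCBCCCBCBCBCCCBCBCBCCCBCCCBCCCBCBCB…CBCBCCCBCCCBCCCBCBCBCCCBCBCBCCCBCBCBCCCBCCCBCCCBCBCBCCCBCB  (len 1536)
t=10: CBCCCBCBCBCCCBCCCBCCCBCBCBCCCBCBCBCCCBCBCBCCCBCCCBCCCBCBCB…CBCBCCCBCCCBCCCBCBCBCCCBCBCBCCCBCBCBCCCBCCCBCCCBCBCBCCCBCC  (len 3072)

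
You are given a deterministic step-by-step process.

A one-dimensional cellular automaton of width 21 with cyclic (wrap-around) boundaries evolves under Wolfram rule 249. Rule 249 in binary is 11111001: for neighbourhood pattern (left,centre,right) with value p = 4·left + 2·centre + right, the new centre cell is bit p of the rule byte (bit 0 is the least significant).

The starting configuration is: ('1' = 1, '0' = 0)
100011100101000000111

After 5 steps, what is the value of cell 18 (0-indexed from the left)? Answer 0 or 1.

step 0: 100011100101000000111
step 1: 111011110010111110111
step 2: 111111111001111111111
step 3: 111111111101111111111
step 4: 111111111111111111111
step 5: 111111111111111111111

1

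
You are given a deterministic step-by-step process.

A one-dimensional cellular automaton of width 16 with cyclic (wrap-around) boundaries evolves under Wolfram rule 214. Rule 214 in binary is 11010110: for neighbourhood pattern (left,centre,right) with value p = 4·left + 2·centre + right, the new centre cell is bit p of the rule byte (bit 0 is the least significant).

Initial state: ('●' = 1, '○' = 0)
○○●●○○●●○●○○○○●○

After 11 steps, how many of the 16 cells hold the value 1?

12

step 0: ○○●●○○●●○●○○○○●○
step 1: ○●○●●●○●○●●○○●●●
step 2: ○●○○●●○●○○●●●○●●
step 3: ○●●●○●○●●●○●●○○●
step 4: ○○●●○●○○●●○○●●●●
step 5: ●●○●○●●●○●●●○●●●
step 6: ●●○●○○●●○○●●○○●●
step 7: ●●○●●●○●●●○●●●○●
step 8: ●●○○●●○○●●○○●●○○
step 9: ○●●●○●●●○●●●○●●●
step 10: ○○●●○○●●○○●●○○●●
step 11: ●●○●●●○●●●○●●●○●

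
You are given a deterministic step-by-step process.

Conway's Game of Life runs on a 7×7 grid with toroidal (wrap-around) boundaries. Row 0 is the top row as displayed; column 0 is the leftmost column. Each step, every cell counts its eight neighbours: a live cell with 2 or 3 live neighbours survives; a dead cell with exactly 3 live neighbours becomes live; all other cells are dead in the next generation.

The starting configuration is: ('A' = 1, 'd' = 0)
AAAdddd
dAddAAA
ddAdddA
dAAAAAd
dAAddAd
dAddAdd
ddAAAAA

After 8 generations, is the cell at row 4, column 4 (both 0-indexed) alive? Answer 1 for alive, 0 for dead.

[0] AAAdddd
dAddAAA
ddAdddA
dAAAAAd
dAAddAd
dAddAdd
ddAAAAA
[1] ddddddd
dddAdAA
ddddddA
AdddAAA
AddddAd
AAddddA
ddddAAA
[2] ddddddd
dddddAA
ddddddd
AdddAdd
ddddAdd
dAddAdd
dddddAA
[3] ddddddd
ddddddd
dddddAA
ddddddd
dddAAAd
ddddAdd
dddddAd
[4] ddddddd
ddddddd
ddddddd
ddddddA
dddAAAd
dddAddd
ddddddd
[5] ddddddd
ddddddd
ddddddd
ddddAAd
dddAAAd
dddAddd
ddddddd
[6] ddddddd
ddddddd
ddddddd
dddAdAd
dddAdAd
dddAddd
ddddddd
[7] ddddddd
ddddddd
ddddddd
ddddddd
ddAAddd
ddddAdd
ddddddd
[8] ddddddd
ddddddd
ddddddd
ddddddd
dddAddd
dddAddd
ddddddd

0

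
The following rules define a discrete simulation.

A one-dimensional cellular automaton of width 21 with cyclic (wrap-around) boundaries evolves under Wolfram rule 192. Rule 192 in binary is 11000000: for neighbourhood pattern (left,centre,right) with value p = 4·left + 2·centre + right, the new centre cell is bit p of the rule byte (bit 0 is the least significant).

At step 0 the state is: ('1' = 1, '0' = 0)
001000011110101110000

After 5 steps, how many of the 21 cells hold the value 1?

0

step 0: 001000011110101110000
step 1: 000000001110000110000
step 2: 000000000110000010000
step 3: 000000000010000000000
step 4: 000000000000000000000
step 5: 000000000000000000000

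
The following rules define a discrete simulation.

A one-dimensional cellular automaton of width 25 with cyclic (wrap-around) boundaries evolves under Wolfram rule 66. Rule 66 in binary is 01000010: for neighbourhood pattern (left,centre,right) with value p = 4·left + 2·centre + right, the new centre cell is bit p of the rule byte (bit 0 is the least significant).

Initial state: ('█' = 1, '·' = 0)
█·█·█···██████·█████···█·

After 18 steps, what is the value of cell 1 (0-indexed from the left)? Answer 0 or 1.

gen 0: █·█·█···██████·█████···█·
gen 1: ·······█·····█·····█··█··
gen 2: ······█·····█·····█··█···
gen 3: ·····█·····█·····█··█····
gen 4: ····█·····█·····█··█·····
gen 5: ···█·····█·····█··█······
gen 6: ··█·····█·····█··█·······
gen 7: ·█·····█·····█··█········
gen 8: █·····█·····█··█·········
gen 9: ·····█·····█··█·········█
gen 10: ····█·····█··█·········█·
gen 11: ···█·····█··█·········█··
gen 12: ··█·····█··█·········█···
gen 13: ·█·····█··█·········█····
gen 14: █·····█··█·········█·····
gen 15: ·····█··█·········█·····█
gen 16: ····█··█·········█·····█·
gen 17: ···█··█·········█·····█··
gen 18: ··█··█·········█·····█···

0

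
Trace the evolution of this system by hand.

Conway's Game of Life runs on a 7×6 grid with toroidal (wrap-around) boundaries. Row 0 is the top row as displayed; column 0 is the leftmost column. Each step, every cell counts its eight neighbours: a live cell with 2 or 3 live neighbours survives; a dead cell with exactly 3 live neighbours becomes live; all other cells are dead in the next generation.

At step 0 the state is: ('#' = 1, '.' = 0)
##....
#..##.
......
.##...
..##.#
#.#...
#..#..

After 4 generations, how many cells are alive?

9

t=0: ##....
#..##.
......
.##...
..##.#
#.#...
#..#..
t=1: #####.
##...#
.###..
.###..
#..#..
#.#.##
#.#..#
t=2: ...##.
.....#
...##.
#...#.
#.....
..#.#.
......
t=3: ....#.
.....#
...##.
...##.
.#.#..
......
....#.
t=4: ....##
...#.#
...#.#
......
..###.
......
......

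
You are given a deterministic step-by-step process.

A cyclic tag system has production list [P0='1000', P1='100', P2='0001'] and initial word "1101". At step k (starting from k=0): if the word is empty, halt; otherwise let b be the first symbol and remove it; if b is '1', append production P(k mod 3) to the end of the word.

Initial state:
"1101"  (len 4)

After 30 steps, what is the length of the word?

11

0) "1101"  (len 4)
1) "1011000"  (len 7)
2) "011000100"  (len 9)
3) "11000100"  (len 8)
4) "10001001000"  (len 11)
5) "0001001000100"  (len 13)
6) "001001000100"  (len 12)
7) "01001000100"  (len 11)
8) "1001000100"  (len 10)
9) "0010001000001"  (len 13)
10) "010001000001"  (len 12)
11) "10001000001"  (len 11)
12) "00010000010001"  (len 14)
13) "0010000010001"  (len 13)
14) "010000010001"  (len 12)
15) "10000010001"  (len 11)
16) "00000100011000"  (len 14)
17) "0000100011000"  (len 13)
18) "000100011000"  (len 12)
19) "00100011000"  (len 11)
20) "0100011000"  (len 10)
21) "100011000"  (len 9)
22) "000110001000"  (len 12)
23) "00110001000"  (len 11)
24) "0110001000"  (len 10)
25) "110001000"  (len 9)
26) "10001000100"  (len 11)
27) "00010001000001"  (len 14)
28) "0010001000001"  (len 13)
29) "010001000001"  (len 12)
30) "10001000001"  (len 11)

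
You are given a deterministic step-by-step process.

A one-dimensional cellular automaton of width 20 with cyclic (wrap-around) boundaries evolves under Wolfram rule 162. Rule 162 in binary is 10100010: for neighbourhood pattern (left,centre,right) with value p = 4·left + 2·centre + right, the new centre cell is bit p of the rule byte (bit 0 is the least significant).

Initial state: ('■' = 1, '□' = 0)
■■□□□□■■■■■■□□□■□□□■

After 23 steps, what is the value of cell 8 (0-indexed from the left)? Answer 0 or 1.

0

0) ■■□□□□■■■■■■□□□■□□□■
1) ■□□□□■□■■■■□□□■□□□■□
2) □□□□■□■□■■□□□■□□□■□■
3) □□□■□■□■□□□□■□□□■□■□
4) □□■□■□■□□□□■□□□■□■□□
5) □■□■□■□□□□■□□□■□■□□□
6) ■□■□■□□□□■□□□■□■□□□□
7) □■□■□□□□■□□□■□■□□□□■
8) ■□■□□□□■□□□■□■□□□□■□
9) □■□□□□■□□□■□■□□□□■□■
10) ■□□□□■□□□■□■□□□□■□■□
11) □□□□■□□□■□■□□□□■□■□■
12) □□□■□□□■□■□□□□■□■□■□
13) □□■□□□■□■□□□□■□■□■□□
14) □■□□□■□■□□□□■□■□■□□□
15) ■□□□■□■□□□□■□■□■□□□□
16) □□□■□■□□□□■□■□■□□□□■
17) □□■□■□□□□■□■□■□□□□■□
18) □■□■□□□□■□■□■□□□□■□□
19) ■□■□□□□■□■□■□□□□■□□□
20) □■□□□□■□■□■□□□□■□□□■
21) ■□□□□■□■□■□□□□■□□□■□
22) □□□□■□■□■□□□□■□□□■□■
23) □□□■□■□■□□□□■□□□■□■□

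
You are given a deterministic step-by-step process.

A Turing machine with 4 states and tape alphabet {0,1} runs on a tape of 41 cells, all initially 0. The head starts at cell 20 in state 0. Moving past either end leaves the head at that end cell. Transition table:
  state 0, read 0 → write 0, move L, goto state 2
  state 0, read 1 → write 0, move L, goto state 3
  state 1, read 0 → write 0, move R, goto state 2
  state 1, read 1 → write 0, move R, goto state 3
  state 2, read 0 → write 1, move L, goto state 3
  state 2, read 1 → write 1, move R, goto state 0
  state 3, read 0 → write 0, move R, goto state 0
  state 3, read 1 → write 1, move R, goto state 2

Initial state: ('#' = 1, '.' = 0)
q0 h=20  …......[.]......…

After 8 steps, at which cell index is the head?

18

gen 0: q0 h=20  …......[.]......…
gen 1: q2 h=19  …......[.]......…
gen 2: q3 h=18  …......[.]#.....…
gen 3: q0 h=19  …......[#]......…
gen 4: q3 h=18  …......[.]......…
gen 5: q0 h=19  …......[.]......…
gen 6: q2 h=18  …......[.]......…
gen 7: q3 h=17  …......[.]#.....…
gen 8: q0 h=18  …......[#]......…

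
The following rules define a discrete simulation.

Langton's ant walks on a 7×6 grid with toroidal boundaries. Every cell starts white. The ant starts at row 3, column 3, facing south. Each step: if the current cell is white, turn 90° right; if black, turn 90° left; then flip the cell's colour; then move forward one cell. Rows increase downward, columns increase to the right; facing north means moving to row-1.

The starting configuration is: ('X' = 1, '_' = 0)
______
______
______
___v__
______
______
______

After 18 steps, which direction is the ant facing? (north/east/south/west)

[0] ______
______
______
___v__
______
______
______
[1] ______
______
______
__<X__
______
______
______
[2] ______
______
__^___
__XX__
______
______
______
[3] ______
______
__X>__
__XX__
______
______
______
[4] ______
______
__XX__
__Xv__
______
______
______
[5] ______
______
__XX__
__X_>_
______
______
______
[6] ______
______
__XX__
__X_X_
____v_
______
______
[7] ______
______
__XX__
__X_X_
___<X_
______
______
[8] ______
______
__XX__
__X^X_
___XX_
______
______
[9] ______
______
__XX__
__XX>_
___XX_
______
______
[10] ______
______
__XX^_
__XX__
___XX_
______
______
[11] ______
______
__XXX>
__XX__
___XX_
______
______
[12] ______
______
__XXXX
__XX_v
___XX_
______
______
[13] ______
______
__XXXX
__XX<X
___XX_
______
______
[14] ______
______
__XX^X
__XXXX
___XX_
______
______
[15] ______
______
__X<_X
__XXXX
___XX_
______
______
[16] ______
______
__X__X
__XvXX
___XX_
______
______
[17] ______
______
__X__X
__X_>X
___XX_
______
______
[18] ______
______
__X_^X
__X__X
___XX_
______
______

north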